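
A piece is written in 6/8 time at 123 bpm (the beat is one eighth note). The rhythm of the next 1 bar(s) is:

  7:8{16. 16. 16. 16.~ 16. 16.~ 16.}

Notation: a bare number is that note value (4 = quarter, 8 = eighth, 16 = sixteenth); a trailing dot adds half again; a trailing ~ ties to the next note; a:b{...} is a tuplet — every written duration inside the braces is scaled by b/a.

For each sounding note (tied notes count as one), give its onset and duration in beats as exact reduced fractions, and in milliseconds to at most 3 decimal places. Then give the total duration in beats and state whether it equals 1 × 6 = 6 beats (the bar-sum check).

1) 0.0ms=0b +418.118ms=6/7b
2) 418.118ms=6/7b +418.118ms=6/7b
3) 836.237ms=12/7b +418.118ms=6/7b
4) 1254.355ms=18/7b +836.237ms=12/7b
5) 2090.592ms=30/7b +836.237ms=12/7b
Σ=6b of 6 (123bpm 6/8) — PASS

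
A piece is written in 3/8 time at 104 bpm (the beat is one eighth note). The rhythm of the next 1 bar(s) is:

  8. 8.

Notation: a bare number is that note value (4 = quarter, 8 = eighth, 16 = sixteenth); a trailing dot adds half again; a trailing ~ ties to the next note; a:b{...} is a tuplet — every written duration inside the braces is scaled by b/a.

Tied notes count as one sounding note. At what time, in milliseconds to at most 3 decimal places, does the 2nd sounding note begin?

note 2 onset = 3/2b = 865.385ms

1. 0.0ms @ 0 + 865.385ms (3/2)
2. 865.385ms @ 3/2 + 865.385ms (3/2)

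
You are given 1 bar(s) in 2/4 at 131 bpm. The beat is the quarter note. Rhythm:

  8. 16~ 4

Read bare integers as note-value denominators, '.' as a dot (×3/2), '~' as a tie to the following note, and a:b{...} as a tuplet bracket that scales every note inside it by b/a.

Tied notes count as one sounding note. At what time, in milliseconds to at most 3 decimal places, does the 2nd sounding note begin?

note 2 onset = 3/4b = 343.511ms

1. 0.0ms @ 0 + 343.511ms (3/4)
2. 343.511ms @ 3/4 + 572.519ms (5/4)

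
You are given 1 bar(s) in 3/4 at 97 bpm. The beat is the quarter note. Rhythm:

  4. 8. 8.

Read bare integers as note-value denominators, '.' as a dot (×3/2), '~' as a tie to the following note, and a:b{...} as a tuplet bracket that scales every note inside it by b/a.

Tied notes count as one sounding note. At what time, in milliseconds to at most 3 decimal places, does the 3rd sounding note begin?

1. 0.0ms @ 0 + 927.835ms (3/2)
2. 927.835ms @ 3/2 + 463.918ms (3/4)
3. 1391.753ms @ 9/4 + 463.918ms (3/4)

note 3 onset = 9/4b = 1391.753ms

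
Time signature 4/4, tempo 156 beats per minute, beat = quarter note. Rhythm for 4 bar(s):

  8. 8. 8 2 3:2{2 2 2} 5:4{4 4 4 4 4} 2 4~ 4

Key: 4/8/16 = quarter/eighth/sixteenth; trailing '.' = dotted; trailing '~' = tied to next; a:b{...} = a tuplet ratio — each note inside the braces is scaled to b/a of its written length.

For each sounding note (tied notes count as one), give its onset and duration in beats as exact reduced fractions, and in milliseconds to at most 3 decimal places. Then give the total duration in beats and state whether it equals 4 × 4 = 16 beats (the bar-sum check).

1) 0.0ms=0b +288.462ms=3/4b
2) 288.462ms=3/4b +288.462ms=3/4b
3) 576.923ms=3/2b +192.308ms=1/2b
4) 769.231ms=2b +769.231ms=2b
5) 1538.462ms=4b +512.821ms=4/3b
6) 2051.282ms=16/3b +512.821ms=4/3b
7) 2564.103ms=20/3b +512.821ms=4/3b
8) 3076.923ms=8b +307.692ms=4/5b
9) 3384.615ms=44/5b +307.692ms=4/5b
10) 3692.308ms=48/5b +307.692ms=4/5b
11) 4000.0ms=52/5b +307.692ms=4/5b
12) 4307.692ms=56/5b +307.692ms=4/5b
13) 4615.385ms=12b +769.231ms=2b
14) 5384.615ms=14b +769.231ms=2b
Σ=16b of 16 (156bpm 4/4) — PASS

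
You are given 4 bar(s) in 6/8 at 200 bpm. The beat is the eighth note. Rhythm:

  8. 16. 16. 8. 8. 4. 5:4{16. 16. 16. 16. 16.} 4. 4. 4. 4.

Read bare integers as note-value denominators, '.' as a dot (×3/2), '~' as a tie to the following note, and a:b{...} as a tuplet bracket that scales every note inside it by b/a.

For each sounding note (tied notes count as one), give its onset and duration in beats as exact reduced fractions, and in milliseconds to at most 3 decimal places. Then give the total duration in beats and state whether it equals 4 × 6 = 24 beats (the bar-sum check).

1) 0.0ms=0b +450.0ms=3/2b
2) 450.0ms=3/2b +225.0ms=3/4b
3) 675.0ms=9/4b +225.0ms=3/4b
4) 900.0ms=3b +450.0ms=3/2b
5) 1350.0ms=9/2b +450.0ms=3/2b
6) 1800.0ms=6b +900.0ms=3b
7) 2700.0ms=9b +180.0ms=3/5b
8) 2880.0ms=48/5b +180.0ms=3/5b
9) 3060.0ms=51/5b +180.0ms=3/5b
10) 3240.0ms=54/5b +180.0ms=3/5b
11) 3420.0ms=57/5b +180.0ms=3/5b
12) 3600.0ms=12b +900.0ms=3b
13) 4500.0ms=15b +900.0ms=3b
14) 5400.0ms=18b +900.0ms=3b
15) 6300.0ms=21b +900.0ms=3b
Σ=24b of 24 (200bpm 6/8) — PASS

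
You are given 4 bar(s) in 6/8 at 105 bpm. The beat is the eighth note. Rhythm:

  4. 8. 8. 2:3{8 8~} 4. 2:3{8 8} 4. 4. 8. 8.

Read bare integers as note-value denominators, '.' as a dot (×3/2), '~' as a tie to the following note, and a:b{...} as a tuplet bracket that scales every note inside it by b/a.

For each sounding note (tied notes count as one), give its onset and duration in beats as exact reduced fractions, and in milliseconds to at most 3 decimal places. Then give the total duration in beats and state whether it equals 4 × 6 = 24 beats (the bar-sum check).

1) 0.0ms=0b +1714.286ms=3b
2) 1714.286ms=3b +857.143ms=3/2b
3) 2571.429ms=9/2b +857.143ms=3/2b
4) 3428.571ms=6b +857.143ms=3/2b
5) 4285.714ms=15/2b +2571.429ms=9/2b
6) 6857.143ms=12b +857.143ms=3/2b
7) 7714.286ms=27/2b +857.143ms=3/2b
8) 8571.429ms=15b +1714.286ms=3b
9) 10285.714ms=18b +1714.286ms=3b
10) 12000.0ms=21b +857.143ms=3/2b
11) 12857.143ms=45/2b +857.143ms=3/2b
Σ=24b of 24 (105bpm 6/8) — PASS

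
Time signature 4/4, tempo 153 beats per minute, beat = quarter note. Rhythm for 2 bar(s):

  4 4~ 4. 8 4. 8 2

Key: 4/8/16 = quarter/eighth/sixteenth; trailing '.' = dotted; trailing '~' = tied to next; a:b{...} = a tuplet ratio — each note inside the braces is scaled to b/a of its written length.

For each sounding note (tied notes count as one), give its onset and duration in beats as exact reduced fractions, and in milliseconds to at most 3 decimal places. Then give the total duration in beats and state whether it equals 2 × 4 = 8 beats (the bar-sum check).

1) 0.0ms=0b +392.157ms=1b
2) 392.157ms=1b +980.392ms=5/2b
3) 1372.549ms=7/2b +196.078ms=1/2b
4) 1568.627ms=4b +588.235ms=3/2b
5) 2156.863ms=11/2b +196.078ms=1/2b
6) 2352.941ms=6b +784.314ms=2b
Σ=8b of 8 (153bpm 4/4) — PASS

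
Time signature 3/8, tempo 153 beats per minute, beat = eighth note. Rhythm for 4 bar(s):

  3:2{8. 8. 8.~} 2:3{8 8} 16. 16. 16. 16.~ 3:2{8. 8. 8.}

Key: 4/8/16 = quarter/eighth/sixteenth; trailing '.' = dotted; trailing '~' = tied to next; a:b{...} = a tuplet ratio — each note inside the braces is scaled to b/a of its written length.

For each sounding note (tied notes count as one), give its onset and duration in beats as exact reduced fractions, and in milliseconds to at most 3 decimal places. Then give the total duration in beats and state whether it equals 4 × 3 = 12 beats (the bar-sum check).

1) 0.0ms=0b +392.157ms=1b
2) 392.157ms=1b +392.157ms=1b
3) 784.314ms=2b +980.392ms=5/2b
4) 1764.706ms=9/2b +588.235ms=3/2b
5) 2352.941ms=6b +294.118ms=3/4b
6) 2647.059ms=27/4b +294.118ms=3/4b
7) 2941.176ms=15/2b +294.118ms=3/4b
8) 3235.294ms=33/4b +686.275ms=7/4b
9) 3921.569ms=10b +392.157ms=1b
10) 4313.725ms=11b +392.157ms=1b
Σ=12b of 12 (153bpm 3/8) — PASS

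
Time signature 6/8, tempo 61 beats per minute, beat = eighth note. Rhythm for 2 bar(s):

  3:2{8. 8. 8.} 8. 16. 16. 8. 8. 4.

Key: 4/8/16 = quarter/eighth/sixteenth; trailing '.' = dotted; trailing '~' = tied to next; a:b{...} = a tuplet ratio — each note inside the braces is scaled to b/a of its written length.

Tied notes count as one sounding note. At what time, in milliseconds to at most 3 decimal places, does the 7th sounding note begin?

1. 0.0ms @ 0 + 983.607ms (1)
2. 983.607ms @ 1 + 983.607ms (1)
3. 1967.213ms @ 2 + 983.607ms (1)
4. 2950.82ms @ 3 + 1475.41ms (3/2)
5. 4426.23ms @ 9/2 + 737.705ms (3/4)
6. 5163.934ms @ 21/4 + 737.705ms (3/4)
7. 5901.639ms @ 6 + 1475.41ms (3/2)
8. 7377.049ms @ 15/2 + 1475.41ms (3/2)
9. 8852.459ms @ 9 + 2950.82ms (3)

note 7 onset = 6b = 5901.639ms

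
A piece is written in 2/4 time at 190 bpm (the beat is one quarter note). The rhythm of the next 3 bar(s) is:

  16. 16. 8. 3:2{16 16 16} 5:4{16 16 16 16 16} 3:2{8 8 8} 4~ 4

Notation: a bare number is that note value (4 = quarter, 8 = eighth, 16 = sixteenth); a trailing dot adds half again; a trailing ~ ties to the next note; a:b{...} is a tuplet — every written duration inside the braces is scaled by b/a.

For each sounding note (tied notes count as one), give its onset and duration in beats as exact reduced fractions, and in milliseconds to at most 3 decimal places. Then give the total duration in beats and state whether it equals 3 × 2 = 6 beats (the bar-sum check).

1) 0.0ms=0b +118.421ms=3/8b
2) 118.421ms=3/8b +118.421ms=3/8b
3) 236.842ms=3/4b +236.842ms=3/4b
4) 473.684ms=3/2b +52.632ms=1/6b
5) 526.316ms=5/3b +52.632ms=1/6b
6) 578.947ms=11/6b +52.632ms=1/6b
7) 631.579ms=2b +63.158ms=1/5b
8) 694.737ms=11/5b +63.158ms=1/5b
9) 757.895ms=12/5b +63.158ms=1/5b
10) 821.053ms=13/5b +63.158ms=1/5b
11) 884.211ms=14/5b +63.158ms=1/5b
12) 947.368ms=3b +105.263ms=1/3b
13) 1052.632ms=10/3b +105.263ms=1/3b
14) 1157.895ms=11/3b +105.263ms=1/3b
15) 1263.158ms=4b +631.579ms=2b
Σ=6b of 6 (190bpm 2/4) — PASS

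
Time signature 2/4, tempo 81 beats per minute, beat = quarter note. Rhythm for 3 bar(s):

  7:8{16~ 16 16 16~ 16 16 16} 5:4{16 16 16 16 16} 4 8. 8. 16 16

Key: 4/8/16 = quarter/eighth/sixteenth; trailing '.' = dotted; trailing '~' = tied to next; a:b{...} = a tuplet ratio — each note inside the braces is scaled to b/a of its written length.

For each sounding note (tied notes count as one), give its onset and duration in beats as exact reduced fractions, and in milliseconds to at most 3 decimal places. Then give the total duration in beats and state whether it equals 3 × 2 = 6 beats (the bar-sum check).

1) 0.0ms=0b +423.28ms=4/7b
2) 423.28ms=4/7b +211.64ms=2/7b
3) 634.921ms=6/7b +423.28ms=4/7b
4) 1058.201ms=10/7b +211.64ms=2/7b
5) 1269.841ms=12/7b +211.64ms=2/7b
6) 1481.481ms=2b +148.148ms=1/5b
7) 1629.63ms=11/5b +148.148ms=1/5b
8) 1777.778ms=12/5b +148.148ms=1/5b
9) 1925.926ms=13/5b +148.148ms=1/5b
10) 2074.074ms=14/5b +148.148ms=1/5b
11) 2222.222ms=3b +740.741ms=1b
12) 2962.963ms=4b +555.556ms=3/4b
13) 3518.519ms=19/4b +555.556ms=3/4b
14) 4074.074ms=11/2b +185.185ms=1/4b
15) 4259.259ms=23/4b +185.185ms=1/4b
Σ=6b of 6 (81bpm 2/4) — PASS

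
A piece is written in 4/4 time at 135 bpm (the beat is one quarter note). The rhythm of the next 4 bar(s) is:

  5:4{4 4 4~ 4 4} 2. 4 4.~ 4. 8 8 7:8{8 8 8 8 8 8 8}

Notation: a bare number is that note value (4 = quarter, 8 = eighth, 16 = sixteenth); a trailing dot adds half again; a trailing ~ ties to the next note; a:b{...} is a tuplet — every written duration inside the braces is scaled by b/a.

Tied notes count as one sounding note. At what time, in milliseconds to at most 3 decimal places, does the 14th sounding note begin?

1. 0.0ms @ 0 + 355.556ms (4/5)
2. 355.556ms @ 4/5 + 355.556ms (4/5)
3. 711.111ms @ 8/5 + 711.111ms (8/5)
4. 1422.222ms @ 16/5 + 355.556ms (4/5)
5. 1777.778ms @ 4 + 1333.333ms (3)
6. 3111.111ms @ 7 + 444.444ms (1)
7. 3555.556ms @ 8 + 1333.333ms (3)
8. 4888.889ms @ 11 + 222.222ms (1/2)
9. 5111.111ms @ 23/2 + 222.222ms (1/2)
10. 5333.333ms @ 12 + 253.968ms (4/7)
11. 5587.302ms @ 88/7 + 253.968ms (4/7)
12. 5841.27ms @ 92/7 + 253.968ms (4/7)
13. 6095.238ms @ 96/7 + 253.968ms (4/7)
14. 6349.206ms @ 100/7 + 253.968ms (4/7)
15. 6603.175ms @ 104/7 + 253.968ms (4/7)
16. 6857.143ms @ 108/7 + 253.968ms (4/7)

note 14 onset = 100/7b = 6349.206ms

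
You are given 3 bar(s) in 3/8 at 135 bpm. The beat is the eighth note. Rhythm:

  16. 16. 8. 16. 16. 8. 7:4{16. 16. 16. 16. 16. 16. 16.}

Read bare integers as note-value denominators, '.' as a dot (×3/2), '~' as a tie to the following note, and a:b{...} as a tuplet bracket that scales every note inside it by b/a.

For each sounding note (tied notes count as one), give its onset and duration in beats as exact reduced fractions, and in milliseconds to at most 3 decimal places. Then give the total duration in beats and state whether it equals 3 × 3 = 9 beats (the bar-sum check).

1) 0.0ms=0b +333.333ms=3/4b
2) 333.333ms=3/4b +333.333ms=3/4b
3) 666.667ms=3/2b +666.667ms=3/2b
4) 1333.333ms=3b +333.333ms=3/4b
5) 1666.667ms=15/4b +333.333ms=3/4b
6) 2000.0ms=9/2b +666.667ms=3/2b
7) 2666.667ms=6b +190.476ms=3/7b
8) 2857.143ms=45/7b +190.476ms=3/7b
9) 3047.619ms=48/7b +190.476ms=3/7b
10) 3238.095ms=51/7b +190.476ms=3/7b
11) 3428.571ms=54/7b +190.476ms=3/7b
12) 3619.048ms=57/7b +190.476ms=3/7b
13) 3809.524ms=60/7b +190.476ms=3/7b
Σ=9b of 9 (135bpm 3/8) — PASS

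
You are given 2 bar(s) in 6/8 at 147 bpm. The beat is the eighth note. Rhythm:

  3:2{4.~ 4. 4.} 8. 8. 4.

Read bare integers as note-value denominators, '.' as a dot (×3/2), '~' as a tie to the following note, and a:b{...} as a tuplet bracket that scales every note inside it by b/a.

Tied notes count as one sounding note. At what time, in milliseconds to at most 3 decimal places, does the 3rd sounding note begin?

1. 0.0ms @ 0 + 1632.653ms (4)
2. 1632.653ms @ 4 + 816.327ms (2)
3. 2448.98ms @ 6 + 612.245ms (3/2)
4. 3061.224ms @ 15/2 + 612.245ms (3/2)
5. 3673.469ms @ 9 + 1224.49ms (3)

note 3 onset = 6b = 2448.98ms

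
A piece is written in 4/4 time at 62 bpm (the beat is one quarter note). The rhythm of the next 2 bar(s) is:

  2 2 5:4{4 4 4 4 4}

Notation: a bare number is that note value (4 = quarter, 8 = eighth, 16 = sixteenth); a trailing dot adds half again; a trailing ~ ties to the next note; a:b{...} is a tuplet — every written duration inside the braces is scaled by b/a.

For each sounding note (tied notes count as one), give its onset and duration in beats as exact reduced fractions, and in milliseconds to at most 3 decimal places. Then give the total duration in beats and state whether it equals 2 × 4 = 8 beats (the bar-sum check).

1) 0.0ms=0b +1935.484ms=2b
2) 1935.484ms=2b +1935.484ms=2b
3) 3870.968ms=4b +774.194ms=4/5b
4) 4645.161ms=24/5b +774.194ms=4/5b
5) 5419.355ms=28/5b +774.194ms=4/5b
6) 6193.548ms=32/5b +774.194ms=4/5b
7) 6967.742ms=36/5b +774.194ms=4/5b
Σ=8b of 8 (62bpm 4/4) — PASS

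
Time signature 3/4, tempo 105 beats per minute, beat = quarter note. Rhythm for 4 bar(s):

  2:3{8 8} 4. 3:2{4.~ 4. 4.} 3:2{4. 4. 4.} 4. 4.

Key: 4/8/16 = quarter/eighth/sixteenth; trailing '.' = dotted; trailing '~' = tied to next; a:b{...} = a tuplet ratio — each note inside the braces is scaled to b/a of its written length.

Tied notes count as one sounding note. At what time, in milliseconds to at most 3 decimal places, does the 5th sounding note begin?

note 5 onset = 5b = 2857.143ms

1. 0.0ms @ 0 + 428.571ms (3/4)
2. 428.571ms @ 3/4 + 428.571ms (3/4)
3. 857.143ms @ 3/2 + 857.143ms (3/2)
4. 1714.286ms @ 3 + 1142.857ms (2)
5. 2857.143ms @ 5 + 571.429ms (1)
6. 3428.571ms @ 6 + 571.429ms (1)
7. 4000.0ms @ 7 + 571.429ms (1)
8. 4571.429ms @ 8 + 571.429ms (1)
9. 5142.857ms @ 9 + 857.143ms (3/2)
10. 6000.0ms @ 21/2 + 857.143ms (3/2)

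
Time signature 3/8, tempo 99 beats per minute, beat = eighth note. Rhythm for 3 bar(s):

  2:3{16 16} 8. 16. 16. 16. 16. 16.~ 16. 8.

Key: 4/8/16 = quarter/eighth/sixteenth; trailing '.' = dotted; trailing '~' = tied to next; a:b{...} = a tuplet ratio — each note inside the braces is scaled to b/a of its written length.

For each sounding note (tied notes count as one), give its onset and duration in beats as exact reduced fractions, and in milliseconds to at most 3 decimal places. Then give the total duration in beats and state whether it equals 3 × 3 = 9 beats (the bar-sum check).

1) 0.0ms=0b +454.545ms=3/4b
2) 454.545ms=3/4b +454.545ms=3/4b
3) 909.091ms=3/2b +909.091ms=3/2b
4) 1818.182ms=3b +454.545ms=3/4b
5) 2272.727ms=15/4b +454.545ms=3/4b
6) 2727.273ms=9/2b +454.545ms=3/4b
7) 3181.818ms=21/4b +454.545ms=3/4b
8) 3636.364ms=6b +909.091ms=3/2b
9) 4545.455ms=15/2b +909.091ms=3/2b
Σ=9b of 9 (99bpm 3/8) — PASS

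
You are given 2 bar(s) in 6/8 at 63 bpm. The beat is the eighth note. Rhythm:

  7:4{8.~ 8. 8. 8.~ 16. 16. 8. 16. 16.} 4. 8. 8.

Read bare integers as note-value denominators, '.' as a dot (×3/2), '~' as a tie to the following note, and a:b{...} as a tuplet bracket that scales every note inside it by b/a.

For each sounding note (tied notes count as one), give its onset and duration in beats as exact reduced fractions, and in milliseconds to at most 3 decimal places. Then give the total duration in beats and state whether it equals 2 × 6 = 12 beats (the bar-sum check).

1) 0.0ms=0b +1632.653ms=12/7b
2) 1632.653ms=12/7b +816.327ms=6/7b
3) 2448.98ms=18/7b +1224.49ms=9/7b
4) 3673.469ms=27/7b +408.163ms=3/7b
5) 4081.633ms=30/7b +816.327ms=6/7b
6) 4897.959ms=36/7b +408.163ms=3/7b
7) 5306.122ms=39/7b +408.163ms=3/7b
8) 5714.286ms=6b +2857.143ms=3b
9) 8571.429ms=9b +1428.571ms=3/2b
10) 10000.0ms=21/2b +1428.571ms=3/2b
Σ=12b of 12 (63bpm 6/8) — PASS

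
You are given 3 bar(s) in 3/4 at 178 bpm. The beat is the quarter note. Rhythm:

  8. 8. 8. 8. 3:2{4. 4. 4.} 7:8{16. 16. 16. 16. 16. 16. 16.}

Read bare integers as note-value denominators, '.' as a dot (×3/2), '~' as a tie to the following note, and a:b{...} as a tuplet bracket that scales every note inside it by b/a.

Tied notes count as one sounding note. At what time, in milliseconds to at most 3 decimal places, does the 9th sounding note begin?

1. 0.0ms @ 0 + 252.809ms (3/4)
2. 252.809ms @ 3/4 + 252.809ms (3/4)
3. 505.618ms @ 3/2 + 252.809ms (3/4)
4. 758.427ms @ 9/4 + 252.809ms (3/4)
5. 1011.236ms @ 3 + 337.079ms (1)
6. 1348.315ms @ 4 + 337.079ms (1)
7. 1685.393ms @ 5 + 337.079ms (1)
8. 2022.472ms @ 6 + 144.462ms (3/7)
9. 2166.934ms @ 45/7 + 144.462ms (3/7)
10. 2311.396ms @ 48/7 + 144.462ms (3/7)
11. 2455.859ms @ 51/7 + 144.462ms (3/7)
12. 2600.321ms @ 54/7 + 144.462ms (3/7)
13. 2744.783ms @ 57/7 + 144.462ms (3/7)
14. 2889.246ms @ 60/7 + 144.462ms (3/7)

note 9 onset = 45/7b = 2166.934ms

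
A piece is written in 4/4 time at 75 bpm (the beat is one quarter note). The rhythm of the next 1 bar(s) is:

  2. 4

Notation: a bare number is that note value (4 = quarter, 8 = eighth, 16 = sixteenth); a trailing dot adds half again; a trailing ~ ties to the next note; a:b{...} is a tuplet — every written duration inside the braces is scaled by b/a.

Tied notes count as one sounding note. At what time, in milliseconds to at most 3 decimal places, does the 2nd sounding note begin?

1. 0.0ms @ 0 + 2400.0ms (3)
2. 2400.0ms @ 3 + 800.0ms (1)

note 2 onset = 3b = 2400.0ms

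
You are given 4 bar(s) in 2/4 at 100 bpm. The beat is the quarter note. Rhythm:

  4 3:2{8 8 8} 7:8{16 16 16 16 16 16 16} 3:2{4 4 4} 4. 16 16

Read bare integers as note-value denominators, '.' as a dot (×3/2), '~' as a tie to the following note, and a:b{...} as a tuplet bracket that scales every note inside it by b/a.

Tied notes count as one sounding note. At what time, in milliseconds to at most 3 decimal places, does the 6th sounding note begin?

note 6 onset = 16/7b = 1371.429ms

1. 0.0ms @ 0 + 600.0ms (1)
2. 600.0ms @ 1 + 200.0ms (1/3)
3. 800.0ms @ 4/3 + 200.0ms (1/3)
4. 1000.0ms @ 5/3 + 200.0ms (1/3)
5. 1200.0ms @ 2 + 171.429ms (2/7)
6. 1371.429ms @ 16/7 + 171.429ms (2/7)
7. 1542.857ms @ 18/7 + 171.429ms (2/7)
8. 1714.286ms @ 20/7 + 171.429ms (2/7)
9. 1885.714ms @ 22/7 + 171.429ms (2/7)
10. 2057.143ms @ 24/7 + 171.429ms (2/7)
11. 2228.571ms @ 26/7 + 171.429ms (2/7)
12. 2400.0ms @ 4 + 400.0ms (2/3)
13. 2800.0ms @ 14/3 + 400.0ms (2/3)
14. 3200.0ms @ 16/3 + 400.0ms (2/3)
15. 3600.0ms @ 6 + 900.0ms (3/2)
16. 4500.0ms @ 15/2 + 150.0ms (1/4)
17. 4650.0ms @ 31/4 + 150.0ms (1/4)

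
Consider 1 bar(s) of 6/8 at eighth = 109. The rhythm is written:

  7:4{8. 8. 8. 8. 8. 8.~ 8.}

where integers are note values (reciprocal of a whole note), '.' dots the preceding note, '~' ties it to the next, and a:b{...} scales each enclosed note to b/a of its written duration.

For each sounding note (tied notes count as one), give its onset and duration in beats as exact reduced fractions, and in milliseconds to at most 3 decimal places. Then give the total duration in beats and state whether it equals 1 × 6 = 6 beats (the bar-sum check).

1) 0.0ms=0b +471.822ms=6/7b
2) 471.822ms=6/7b +471.822ms=6/7b
3) 943.644ms=12/7b +471.822ms=6/7b
4) 1415.465ms=18/7b +471.822ms=6/7b
5) 1887.287ms=24/7b +471.822ms=6/7b
6) 2359.109ms=30/7b +943.644ms=12/7b
Σ=6b of 6 (109bpm 6/8) — PASS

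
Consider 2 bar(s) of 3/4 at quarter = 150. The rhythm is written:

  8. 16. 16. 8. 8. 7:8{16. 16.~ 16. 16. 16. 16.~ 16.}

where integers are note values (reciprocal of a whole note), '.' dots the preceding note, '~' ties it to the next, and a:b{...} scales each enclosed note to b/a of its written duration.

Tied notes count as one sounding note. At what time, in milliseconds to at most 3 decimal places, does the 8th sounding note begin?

note 8 onset = 30/7b = 1714.286ms

1. 0.0ms @ 0 + 300.0ms (3/4)
2. 300.0ms @ 3/4 + 150.0ms (3/8)
3. 450.0ms @ 9/8 + 150.0ms (3/8)
4. 600.0ms @ 3/2 + 300.0ms (3/4)
5. 900.0ms @ 9/4 + 300.0ms (3/4)
6. 1200.0ms @ 3 + 171.429ms (3/7)
7. 1371.429ms @ 24/7 + 342.857ms (6/7)
8. 1714.286ms @ 30/7 + 171.429ms (3/7)
9. 1885.714ms @ 33/7 + 171.429ms (3/7)
10. 2057.143ms @ 36/7 + 342.857ms (6/7)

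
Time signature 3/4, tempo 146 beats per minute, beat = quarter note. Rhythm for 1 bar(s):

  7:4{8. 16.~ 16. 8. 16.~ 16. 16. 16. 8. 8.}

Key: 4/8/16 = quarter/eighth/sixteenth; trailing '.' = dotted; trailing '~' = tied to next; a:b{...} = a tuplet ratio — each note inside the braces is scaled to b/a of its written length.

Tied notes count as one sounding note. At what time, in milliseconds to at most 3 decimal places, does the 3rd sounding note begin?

1. 0.0ms @ 0 + 176.125ms (3/7)
2. 176.125ms @ 3/7 + 176.125ms (3/7)
3. 352.25ms @ 6/7 + 176.125ms (3/7)
4. 528.376ms @ 9/7 + 176.125ms (3/7)
5. 704.501ms @ 12/7 + 88.063ms (3/14)
6. 792.564ms @ 27/14 + 88.063ms (3/14)
7. 880.626ms @ 15/7 + 176.125ms (3/7)
8. 1056.751ms @ 18/7 + 176.125ms (3/7)

note 3 onset = 6/7b = 352.25ms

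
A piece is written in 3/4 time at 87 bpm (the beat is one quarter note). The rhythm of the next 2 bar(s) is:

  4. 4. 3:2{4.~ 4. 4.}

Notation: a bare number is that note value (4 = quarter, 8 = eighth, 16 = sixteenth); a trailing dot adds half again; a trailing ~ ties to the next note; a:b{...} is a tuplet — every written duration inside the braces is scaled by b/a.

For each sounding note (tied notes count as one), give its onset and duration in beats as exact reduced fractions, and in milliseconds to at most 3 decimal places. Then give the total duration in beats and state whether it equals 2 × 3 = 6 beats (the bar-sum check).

1) 0.0ms=0b +1034.483ms=3/2b
2) 1034.483ms=3/2b +1034.483ms=3/2b
3) 2068.966ms=3b +1379.31ms=2b
4) 3448.276ms=5b +689.655ms=1b
Σ=6b of 6 (87bpm 3/4) — PASS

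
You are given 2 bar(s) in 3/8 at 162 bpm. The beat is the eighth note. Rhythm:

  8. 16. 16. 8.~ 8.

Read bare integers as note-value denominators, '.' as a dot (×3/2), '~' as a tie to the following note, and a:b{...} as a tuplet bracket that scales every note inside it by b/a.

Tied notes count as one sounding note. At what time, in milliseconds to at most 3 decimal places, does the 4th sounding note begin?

note 4 onset = 3b = 1111.111ms

1. 0.0ms @ 0 + 555.556ms (3/2)
2. 555.556ms @ 3/2 + 277.778ms (3/4)
3. 833.333ms @ 9/4 + 277.778ms (3/4)
4. 1111.111ms @ 3 + 1111.111ms (3)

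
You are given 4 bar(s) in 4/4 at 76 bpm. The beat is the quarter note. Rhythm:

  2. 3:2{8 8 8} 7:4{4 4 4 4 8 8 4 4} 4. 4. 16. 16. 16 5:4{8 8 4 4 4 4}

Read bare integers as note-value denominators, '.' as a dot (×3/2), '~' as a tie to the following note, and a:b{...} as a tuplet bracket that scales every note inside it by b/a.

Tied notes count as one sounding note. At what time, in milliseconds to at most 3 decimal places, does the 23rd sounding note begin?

note 23 onset = 76/5b = 12000.0ms

1. 0.0ms @ 0 + 2368.421ms (3)
2. 2368.421ms @ 3 + 263.158ms (1/3)
3. 2631.579ms @ 10/3 + 263.158ms (1/3)
4. 2894.737ms @ 11/3 + 263.158ms (1/3)
5. 3157.895ms @ 4 + 451.128ms (4/7)
6. 3609.023ms @ 32/7 + 451.128ms (4/7)
7. 4060.15ms @ 36/7 + 451.128ms (4/7)
8. 4511.278ms @ 40/7 + 451.128ms (4/7)
9. 4962.406ms @ 44/7 + 225.564ms (2/7)
10. 5187.97ms @ 46/7 + 225.564ms (2/7)
11. 5413.534ms @ 48/7 + 451.128ms (4/7)
12. 5864.662ms @ 52/7 + 451.128ms (4/7)
13. 6315.789ms @ 8 + 1184.211ms (3/2)
14. 7500.0ms @ 19/2 + 1184.211ms (3/2)
15. 8684.211ms @ 11 + 296.053ms (3/8)
16. 8980.263ms @ 91/8 + 296.053ms (3/8)
17. 9276.316ms @ 47/4 + 197.368ms (1/4)
18. 9473.684ms @ 12 + 315.789ms (2/5)
19. 9789.474ms @ 62/5 + 315.789ms (2/5)
20. 10105.263ms @ 64/5 + 631.579ms (4/5)
21. 10736.842ms @ 68/5 + 631.579ms (4/5)
22. 11368.421ms @ 72/5 + 631.579ms (4/5)
23. 12000.0ms @ 76/5 + 631.579ms (4/5)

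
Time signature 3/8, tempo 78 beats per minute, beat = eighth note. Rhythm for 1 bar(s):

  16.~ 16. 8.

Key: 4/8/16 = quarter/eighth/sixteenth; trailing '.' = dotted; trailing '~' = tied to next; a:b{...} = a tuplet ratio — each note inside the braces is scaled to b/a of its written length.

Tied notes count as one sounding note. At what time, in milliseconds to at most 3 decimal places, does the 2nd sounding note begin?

note 2 onset = 3/2b = 1153.846ms

1. 0.0ms @ 0 + 1153.846ms (3/2)
2. 1153.846ms @ 3/2 + 1153.846ms (3/2)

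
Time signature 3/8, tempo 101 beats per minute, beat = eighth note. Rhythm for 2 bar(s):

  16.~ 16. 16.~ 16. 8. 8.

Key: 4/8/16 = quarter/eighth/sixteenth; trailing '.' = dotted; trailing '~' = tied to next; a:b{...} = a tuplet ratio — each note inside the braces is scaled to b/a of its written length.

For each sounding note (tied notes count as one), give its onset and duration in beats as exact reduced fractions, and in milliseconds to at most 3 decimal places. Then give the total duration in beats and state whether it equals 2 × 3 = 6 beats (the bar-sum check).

1) 0.0ms=0b +891.089ms=3/2b
2) 891.089ms=3/2b +891.089ms=3/2b
3) 1782.178ms=3b +891.089ms=3/2b
4) 2673.267ms=9/2b +891.089ms=3/2b
Σ=6b of 6 (101bpm 3/8) — PASS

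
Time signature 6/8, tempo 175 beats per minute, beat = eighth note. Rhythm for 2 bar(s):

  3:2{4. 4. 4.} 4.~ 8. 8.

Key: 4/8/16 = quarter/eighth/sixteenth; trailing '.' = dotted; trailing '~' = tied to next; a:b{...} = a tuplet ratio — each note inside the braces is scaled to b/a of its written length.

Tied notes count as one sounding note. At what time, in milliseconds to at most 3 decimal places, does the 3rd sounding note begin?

note 3 onset = 4b = 1371.429ms

1. 0.0ms @ 0 + 685.714ms (2)
2. 685.714ms @ 2 + 685.714ms (2)
3. 1371.429ms @ 4 + 685.714ms (2)
4. 2057.143ms @ 6 + 1542.857ms (9/2)
5. 3600.0ms @ 21/2 + 514.286ms (3/2)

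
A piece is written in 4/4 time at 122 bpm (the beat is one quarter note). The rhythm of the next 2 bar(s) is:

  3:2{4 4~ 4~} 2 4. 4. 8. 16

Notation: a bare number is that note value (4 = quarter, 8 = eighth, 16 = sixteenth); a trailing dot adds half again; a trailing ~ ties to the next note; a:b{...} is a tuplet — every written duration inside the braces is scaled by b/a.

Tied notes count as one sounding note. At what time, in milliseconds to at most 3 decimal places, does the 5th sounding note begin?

1. 0.0ms @ 0 + 327.869ms (2/3)
2. 327.869ms @ 2/3 + 1639.344ms (10/3)
3. 1967.213ms @ 4 + 737.705ms (3/2)
4. 2704.918ms @ 11/2 + 737.705ms (3/2)
5. 3442.623ms @ 7 + 368.852ms (3/4)
6. 3811.475ms @ 31/4 + 122.951ms (1/4)

note 5 onset = 7b = 3442.623ms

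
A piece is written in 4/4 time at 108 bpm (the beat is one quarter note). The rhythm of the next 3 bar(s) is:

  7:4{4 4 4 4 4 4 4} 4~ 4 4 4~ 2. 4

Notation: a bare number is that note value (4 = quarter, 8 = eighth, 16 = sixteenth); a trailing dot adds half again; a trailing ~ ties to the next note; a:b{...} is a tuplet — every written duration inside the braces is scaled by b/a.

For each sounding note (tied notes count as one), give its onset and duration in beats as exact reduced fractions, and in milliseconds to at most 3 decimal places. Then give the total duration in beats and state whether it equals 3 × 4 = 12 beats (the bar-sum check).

1) 0.0ms=0b +317.46ms=4/7b
2) 317.46ms=4/7b +317.46ms=4/7b
3) 634.921ms=8/7b +317.46ms=4/7b
4) 952.381ms=12/7b +317.46ms=4/7b
5) 1269.841ms=16/7b +317.46ms=4/7b
6) 1587.302ms=20/7b +317.46ms=4/7b
7) 1904.762ms=24/7b +317.46ms=4/7b
8) 2222.222ms=4b +1111.111ms=2b
9) 3333.333ms=6b +555.556ms=1b
10) 3888.889ms=7b +2222.222ms=4b
11) 6111.111ms=11b +555.556ms=1b
Σ=12b of 12 (108bpm 4/4) — PASS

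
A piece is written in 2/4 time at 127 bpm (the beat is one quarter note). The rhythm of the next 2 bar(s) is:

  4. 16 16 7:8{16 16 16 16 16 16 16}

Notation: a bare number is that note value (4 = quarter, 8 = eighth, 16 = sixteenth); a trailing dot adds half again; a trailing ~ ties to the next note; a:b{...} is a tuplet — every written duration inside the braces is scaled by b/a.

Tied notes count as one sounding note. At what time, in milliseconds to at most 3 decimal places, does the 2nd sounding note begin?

note 2 onset = 3/2b = 708.661ms

1. 0.0ms @ 0 + 708.661ms (3/2)
2. 708.661ms @ 3/2 + 118.11ms (1/4)
3. 826.772ms @ 7/4 + 118.11ms (1/4)
4. 944.882ms @ 2 + 134.983ms (2/7)
5. 1079.865ms @ 16/7 + 134.983ms (2/7)
6. 1214.848ms @ 18/7 + 134.983ms (2/7)
7. 1349.831ms @ 20/7 + 134.983ms (2/7)
8. 1484.814ms @ 22/7 + 134.983ms (2/7)
9. 1619.798ms @ 24/7 + 134.983ms (2/7)
10. 1754.781ms @ 26/7 + 134.983ms (2/7)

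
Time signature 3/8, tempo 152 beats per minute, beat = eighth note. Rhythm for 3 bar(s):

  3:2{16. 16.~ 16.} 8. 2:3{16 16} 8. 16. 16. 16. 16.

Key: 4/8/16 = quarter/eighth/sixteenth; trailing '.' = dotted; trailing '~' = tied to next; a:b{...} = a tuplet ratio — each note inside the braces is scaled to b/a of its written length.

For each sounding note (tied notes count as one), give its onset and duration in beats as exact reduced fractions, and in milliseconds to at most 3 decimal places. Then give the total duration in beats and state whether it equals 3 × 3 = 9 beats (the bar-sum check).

1) 0.0ms=0b +197.368ms=1/2b
2) 197.368ms=1/2b +394.737ms=1b
3) 592.105ms=3/2b +592.105ms=3/2b
4) 1184.211ms=3b +296.053ms=3/4b
5) 1480.263ms=15/4b +296.053ms=3/4b
6) 1776.316ms=9/2b +592.105ms=3/2b
7) 2368.421ms=6b +296.053ms=3/4b
8) 2664.474ms=27/4b +296.053ms=3/4b
9) 2960.526ms=15/2b +296.053ms=3/4b
10) 3256.579ms=33/4b +296.053ms=3/4b
Σ=9b of 9 (152bpm 3/8) — PASS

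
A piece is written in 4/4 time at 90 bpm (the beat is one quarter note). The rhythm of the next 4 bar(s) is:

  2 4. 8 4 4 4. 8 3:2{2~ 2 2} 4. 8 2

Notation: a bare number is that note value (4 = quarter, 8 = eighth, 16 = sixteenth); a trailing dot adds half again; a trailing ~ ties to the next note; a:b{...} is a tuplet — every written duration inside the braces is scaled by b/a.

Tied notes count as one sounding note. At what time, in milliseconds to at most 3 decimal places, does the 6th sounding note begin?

note 6 onset = 6b = 4000.0ms

1. 0.0ms @ 0 + 1333.333ms (2)
2. 1333.333ms @ 2 + 1000.0ms (3/2)
3. 2333.333ms @ 7/2 + 333.333ms (1/2)
4. 2666.667ms @ 4 + 666.667ms (1)
5. 3333.333ms @ 5 + 666.667ms (1)
6. 4000.0ms @ 6 + 1000.0ms (3/2)
7. 5000.0ms @ 15/2 + 333.333ms (1/2)
8. 5333.333ms @ 8 + 1777.778ms (8/3)
9. 7111.111ms @ 32/3 + 888.889ms (4/3)
10. 8000.0ms @ 12 + 1000.0ms (3/2)
11. 9000.0ms @ 27/2 + 333.333ms (1/2)
12. 9333.333ms @ 14 + 1333.333ms (2)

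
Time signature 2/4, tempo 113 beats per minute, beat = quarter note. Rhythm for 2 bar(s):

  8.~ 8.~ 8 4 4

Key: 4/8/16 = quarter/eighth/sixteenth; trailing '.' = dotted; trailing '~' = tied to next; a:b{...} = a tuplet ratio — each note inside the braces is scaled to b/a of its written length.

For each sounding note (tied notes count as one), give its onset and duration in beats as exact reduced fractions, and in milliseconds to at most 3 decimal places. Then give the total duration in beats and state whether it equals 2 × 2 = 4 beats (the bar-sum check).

1) 0.0ms=0b +1061.947ms=2b
2) 1061.947ms=2b +530.973ms=1b
3) 1592.92ms=3b +530.973ms=1b
Σ=4b of 4 (113bpm 2/4) — PASS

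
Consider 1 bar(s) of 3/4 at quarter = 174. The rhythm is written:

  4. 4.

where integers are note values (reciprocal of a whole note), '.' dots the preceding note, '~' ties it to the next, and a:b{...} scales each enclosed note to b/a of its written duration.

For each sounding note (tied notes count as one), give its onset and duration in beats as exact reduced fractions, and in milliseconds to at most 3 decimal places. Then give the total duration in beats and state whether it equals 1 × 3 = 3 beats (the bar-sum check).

1) 0.0ms=0b +517.241ms=3/2b
2) 517.241ms=3/2b +517.241ms=3/2b
Σ=3b of 3 (174bpm 3/4) — PASS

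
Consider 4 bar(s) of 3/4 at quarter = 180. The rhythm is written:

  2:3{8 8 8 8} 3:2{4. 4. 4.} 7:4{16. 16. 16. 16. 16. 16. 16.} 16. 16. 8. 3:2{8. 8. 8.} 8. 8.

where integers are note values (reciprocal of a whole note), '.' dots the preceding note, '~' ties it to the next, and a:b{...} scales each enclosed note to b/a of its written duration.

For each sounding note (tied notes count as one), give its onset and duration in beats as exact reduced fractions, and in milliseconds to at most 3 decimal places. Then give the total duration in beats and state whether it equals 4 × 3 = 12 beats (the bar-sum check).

1) 0.0ms=0b +250.0ms=3/4b
2) 250.0ms=3/4b +250.0ms=3/4b
3) 500.0ms=3/2b +250.0ms=3/4b
4) 750.0ms=9/4b +250.0ms=3/4b
5) 1000.0ms=3b +333.333ms=1b
6) 1333.333ms=4b +333.333ms=1b
7) 1666.667ms=5b +333.333ms=1b
8) 2000.0ms=6b +71.429ms=3/14b
9) 2071.429ms=87/14b +71.429ms=3/14b
10) 2142.857ms=45/7b +71.429ms=3/14b
11) 2214.286ms=93/14b +71.429ms=3/14b
12) 2285.714ms=48/7b +71.429ms=3/14b
13) 2357.143ms=99/14b +71.429ms=3/14b
14) 2428.571ms=51/7b +71.429ms=3/14b
15) 2500.0ms=15/2b +125.0ms=3/8b
16) 2625.0ms=63/8b +125.0ms=3/8b
17) 2750.0ms=33/4b +250.0ms=3/4b
18) 3000.0ms=9b +166.667ms=1/2b
19) 3166.667ms=19/2b +166.667ms=1/2b
20) 3333.333ms=10b +166.667ms=1/2b
21) 3500.0ms=21/2b +250.0ms=3/4b
22) 3750.0ms=45/4b +250.0ms=3/4b
Σ=12b of 12 (180bpm 3/4) — PASS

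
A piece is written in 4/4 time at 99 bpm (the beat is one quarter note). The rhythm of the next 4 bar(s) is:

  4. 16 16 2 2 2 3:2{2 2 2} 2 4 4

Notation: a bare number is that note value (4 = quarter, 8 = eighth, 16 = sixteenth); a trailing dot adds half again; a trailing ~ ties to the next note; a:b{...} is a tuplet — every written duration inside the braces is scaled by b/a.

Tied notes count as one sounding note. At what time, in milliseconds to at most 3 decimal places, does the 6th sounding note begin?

note 6 onset = 6b = 3636.364ms

1. 0.0ms @ 0 + 909.091ms (3/2)
2. 909.091ms @ 3/2 + 151.515ms (1/4)
3. 1060.606ms @ 7/4 + 151.515ms (1/4)
4. 1212.121ms @ 2 + 1212.121ms (2)
5. 2424.242ms @ 4 + 1212.121ms (2)
6. 3636.364ms @ 6 + 1212.121ms (2)
7. 4848.485ms @ 8 + 808.081ms (4/3)
8. 5656.566ms @ 28/3 + 808.081ms (4/3)
9. 6464.646ms @ 32/3 + 808.081ms (4/3)
10. 7272.727ms @ 12 + 1212.121ms (2)
11. 8484.848ms @ 14 + 606.061ms (1)
12. 9090.909ms @ 15 + 606.061ms (1)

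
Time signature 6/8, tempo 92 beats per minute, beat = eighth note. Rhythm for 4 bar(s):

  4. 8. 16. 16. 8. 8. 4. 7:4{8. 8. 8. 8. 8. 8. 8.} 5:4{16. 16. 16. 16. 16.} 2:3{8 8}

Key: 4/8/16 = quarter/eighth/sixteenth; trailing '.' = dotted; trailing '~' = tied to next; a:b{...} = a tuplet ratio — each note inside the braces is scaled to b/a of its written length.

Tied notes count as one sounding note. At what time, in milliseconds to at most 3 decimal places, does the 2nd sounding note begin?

1. 0.0ms @ 0 + 1956.522ms (3)
2. 1956.522ms @ 3 + 978.261ms (3/2)
3. 2934.783ms @ 9/2 + 489.13ms (3/4)
4. 3423.913ms @ 21/4 + 489.13ms (3/4)
5. 3913.043ms @ 6 + 978.261ms (3/2)
6. 4891.304ms @ 15/2 + 978.261ms (3/2)
7. 5869.565ms @ 9 + 1956.522ms (3)
8. 7826.087ms @ 12 + 559.006ms (6/7)
9. 8385.093ms @ 90/7 + 559.006ms (6/7)
10. 8944.099ms @ 96/7 + 559.006ms (6/7)
11. 9503.106ms @ 102/7 + 559.006ms (6/7)
12. 10062.112ms @ 108/7 + 559.006ms (6/7)
13. 10621.118ms @ 114/7 + 559.006ms (6/7)
14. 11180.124ms @ 120/7 + 559.006ms (6/7)
15. 11739.13ms @ 18 + 391.304ms (3/5)
16. 12130.435ms @ 93/5 + 391.304ms (3/5)
17. 12521.739ms @ 96/5 + 391.304ms (3/5)
18. 12913.043ms @ 99/5 + 391.304ms (3/5)
19. 13304.348ms @ 102/5 + 391.304ms (3/5)
20. 13695.652ms @ 21 + 978.261ms (3/2)
21. 14673.913ms @ 45/2 + 978.261ms (3/2)

note 2 onset = 3b = 1956.522ms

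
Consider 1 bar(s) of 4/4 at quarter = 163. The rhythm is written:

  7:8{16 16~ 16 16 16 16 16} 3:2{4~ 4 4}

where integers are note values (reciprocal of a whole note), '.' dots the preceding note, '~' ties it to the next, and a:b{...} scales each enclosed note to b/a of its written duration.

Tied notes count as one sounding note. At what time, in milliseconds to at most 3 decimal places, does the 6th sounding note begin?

1. 0.0ms @ 0 + 105.171ms (2/7)
2. 105.171ms @ 2/7 + 210.342ms (4/7)
3. 315.513ms @ 6/7 + 105.171ms (2/7)
4. 420.684ms @ 8/7 + 105.171ms (2/7)
5. 525.855ms @ 10/7 + 105.171ms (2/7)
6. 631.025ms @ 12/7 + 105.171ms (2/7)
7. 736.196ms @ 2 + 490.798ms (4/3)
8. 1226.994ms @ 10/3 + 245.399ms (2/3)

note 6 onset = 12/7b = 631.025ms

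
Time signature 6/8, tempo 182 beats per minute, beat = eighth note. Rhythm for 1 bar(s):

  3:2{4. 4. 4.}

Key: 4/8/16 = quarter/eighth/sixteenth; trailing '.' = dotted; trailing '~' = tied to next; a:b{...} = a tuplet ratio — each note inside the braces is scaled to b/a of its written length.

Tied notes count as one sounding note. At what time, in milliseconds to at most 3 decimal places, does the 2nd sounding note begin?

1. 0.0ms @ 0 + 659.341ms (2)
2. 659.341ms @ 2 + 659.341ms (2)
3. 1318.681ms @ 4 + 659.341ms (2)

note 2 onset = 2b = 659.341ms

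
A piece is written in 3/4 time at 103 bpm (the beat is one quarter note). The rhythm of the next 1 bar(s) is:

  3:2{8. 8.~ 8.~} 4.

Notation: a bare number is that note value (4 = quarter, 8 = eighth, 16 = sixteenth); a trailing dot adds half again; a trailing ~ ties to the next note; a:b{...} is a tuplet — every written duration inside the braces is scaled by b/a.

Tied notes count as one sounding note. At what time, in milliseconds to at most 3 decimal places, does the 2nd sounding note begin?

note 2 onset = 1/2b = 291.262ms

1. 0.0ms @ 0 + 291.262ms (1/2)
2. 291.262ms @ 1/2 + 1456.311ms (5/2)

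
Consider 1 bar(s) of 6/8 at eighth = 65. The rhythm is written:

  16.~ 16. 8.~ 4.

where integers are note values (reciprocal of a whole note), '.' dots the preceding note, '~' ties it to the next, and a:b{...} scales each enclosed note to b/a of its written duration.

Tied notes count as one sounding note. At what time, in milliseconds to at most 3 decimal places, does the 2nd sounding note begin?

1. 0.0ms @ 0 + 1384.615ms (3/2)
2. 1384.615ms @ 3/2 + 4153.846ms (9/2)

note 2 onset = 3/2b = 1384.615ms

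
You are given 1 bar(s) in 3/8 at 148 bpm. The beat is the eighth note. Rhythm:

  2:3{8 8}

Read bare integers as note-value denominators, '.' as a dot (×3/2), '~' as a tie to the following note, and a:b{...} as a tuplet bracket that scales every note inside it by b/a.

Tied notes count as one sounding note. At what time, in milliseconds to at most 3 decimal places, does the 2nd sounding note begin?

note 2 onset = 3/2b = 608.108ms

1. 0.0ms @ 0 + 608.108ms (3/2)
2. 608.108ms @ 3/2 + 608.108ms (3/2)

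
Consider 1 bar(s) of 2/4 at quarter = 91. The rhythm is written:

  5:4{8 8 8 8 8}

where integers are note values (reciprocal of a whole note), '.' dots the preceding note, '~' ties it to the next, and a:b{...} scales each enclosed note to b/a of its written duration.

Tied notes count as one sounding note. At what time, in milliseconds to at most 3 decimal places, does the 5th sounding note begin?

1. 0.0ms @ 0 + 263.736ms (2/5)
2. 263.736ms @ 2/5 + 263.736ms (2/5)
3. 527.473ms @ 4/5 + 263.736ms (2/5)
4. 791.209ms @ 6/5 + 263.736ms (2/5)
5. 1054.945ms @ 8/5 + 263.736ms (2/5)

note 5 onset = 8/5b = 1054.945ms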